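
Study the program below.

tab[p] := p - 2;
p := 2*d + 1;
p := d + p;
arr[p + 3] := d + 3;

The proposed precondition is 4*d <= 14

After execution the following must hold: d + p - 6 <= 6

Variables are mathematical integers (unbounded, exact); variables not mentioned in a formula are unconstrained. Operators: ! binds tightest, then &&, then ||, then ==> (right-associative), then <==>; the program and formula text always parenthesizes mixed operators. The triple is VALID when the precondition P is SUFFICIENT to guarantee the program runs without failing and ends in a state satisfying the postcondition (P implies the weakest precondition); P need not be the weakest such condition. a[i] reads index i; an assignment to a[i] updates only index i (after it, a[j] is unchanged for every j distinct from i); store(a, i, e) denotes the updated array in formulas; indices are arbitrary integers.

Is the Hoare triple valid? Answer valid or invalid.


Working backward. After the program, the postcondition d + p - 6 <= 6 must hold; in canonical form it is d + p <= 12.
Before arr[p + 3] := d + 3: d + p <= 12
Before p := d + p: 2*d + p <= 12
Before p := 2*d + 1: 4*d <= 11
Before tab[p] := p - 2: 4*d <= 11
The weakest precondition is 4*d <= 11.
Check whether 4*d <= 14 implies it.
Countermodel: at the initial state d = 3, the precondition holds but the weakest precondition fails.
Answer: invalid


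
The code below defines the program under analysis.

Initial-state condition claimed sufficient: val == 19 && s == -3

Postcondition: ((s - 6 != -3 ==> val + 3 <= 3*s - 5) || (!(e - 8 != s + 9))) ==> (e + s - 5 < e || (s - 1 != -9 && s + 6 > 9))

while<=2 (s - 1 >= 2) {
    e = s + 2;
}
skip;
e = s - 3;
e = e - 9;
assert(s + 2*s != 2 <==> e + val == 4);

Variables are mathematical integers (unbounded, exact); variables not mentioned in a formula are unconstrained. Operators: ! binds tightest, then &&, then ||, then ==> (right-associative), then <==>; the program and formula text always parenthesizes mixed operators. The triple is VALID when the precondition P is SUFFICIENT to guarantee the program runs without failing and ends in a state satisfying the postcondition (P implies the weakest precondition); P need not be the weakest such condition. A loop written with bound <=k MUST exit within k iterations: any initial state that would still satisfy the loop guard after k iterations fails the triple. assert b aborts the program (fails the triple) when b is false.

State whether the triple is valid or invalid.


Working backward. After the program, the postcondition ((s - 6 != -3 ==> val + 3 <= 3*s - 5) || (!(e - 8 != s + 9))) ==> (e + s - 5 < e || (s - 1 != -9 && s + 6 > 9)) must hold; in canonical form it is ((s != 3 ==> val <= 3*s - 8) || (!(e != s + 17))) ==> (s < 5 || (s != -8 && s > 3)).
Before assert s + 2*s != 2 <==> e + val == 4: (3*s != 2 <==> e + val == 4) && (((s != 3 ==> val <= 3*s - 8) || (!(e != s + 17))) ==> (s < 5 || (s != -8 && s > 3)))
Before e := e - 9: (3*s != 2 <==> e + val == 13) && (((s != 3 ==> val <= 3*s - 8) || (!(e != s + 26))) ==> (s < 5 || (s != -8 && s > 3)))
Before e := s - 3: (3*s != 2 <==> s + val == 16) && ((s != 3 ==> val <= 3*s - 8) ==> (s < 5 || (s != -8 && s > 3)))
Before skip: (3*s != 2 <==> s + val == 16) && ((s != 3 ==> val <= 3*s - 8) ==> (s < 5 || (s != -8 && s > 3)))
Before the loop (bound <=2), unroll the exhaustion recursion (WP_0 = exit-now case; WP_j = one more guarded iteration, up to j = 2):
  WP_0: (!(s >= 3)) && (3*s != 2 <==> s + val == 16) && ((s != 3 ==> val <= 3*s - 8) ==> (s < 5 || (s != -8 && s > 3)))
  WP_1: (s >= 3 ==> ((!(s >= 3)) && (3*s != 2 <==> s + val == 16) && ((s != 3 ==> val <= 3*s - 8) ==> (s < 5 || (s != -8 && s > 3))))) && ((!(s >= 3)) ==> ((3*s != 2 <==> s + val == 16) && ((s != 3 ==> val <= 3*s - 8) ==> (s < 5 || (s != -8 && s > 3)))))
  WP_2: (s >= 3 ==> ((s >= 3 ==> ((!(s >= 3)) && (3*s != 2 <==> s + val == 16) && ((s != 3 ==> val <= 3*s - 8) ==> (s < 5 || (s != -8 && s > 3))))) && ((!(s >= 3)) ==> ((3*s != 2 <==> s + val == 16) && ((s != 3 ==> val <= 3*s - 8) ==> (s < 5 || (s != -8 && s > 3))))))) && ((!(s >= 3)) ==> ((3*s != 2 <==> s + val == 16) && ((s != 3 ==> val <= 3*s - 8) ==> (s < 5 || (s != -8 && s > 3)))))
So before the loop: (s >= 3 ==> ((s >= 3 ==> ((!(s >= 3)) && (3*s != 2 <==> s + val == 16) && ((s != 3 ==> val <= 3*s - 8) ==> (s < 5 || (s != -8 && s > 3))))) && ((!(s >= 3)) ==> ((3*s != 2 <==> s + val == 16) && ((s != 3 ==> val <= 3*s - 8) ==> (s < 5 || (s != -8 && s > 3))))))) && ((!(s >= 3)) ==> ((3*s != 2 <==> s + val == 16) && ((s != 3 ==> val <= 3*s - 8) ==> (s < 5 || (s != -8 && s > 3)))))
The weakest precondition is (s >= 3 ==> ((s >= 3 ==> ((!(s >= 3)) && (3*s != 2 <==> s + val == 16) && ((s != 3 ==> val <= 3*s - 8) ==> (s < 5 || (s != -8 && s > 3))))) && ((!(s >= 3)) ==> ((3*s != 2 <==> s + val == 16) && ((s != 3 ==> val <= 3*s - 8) ==> (s < 5 || (s != -8 && s > 3))))))) && ((!(s >= 3)) ==> ((3*s != 2 <==> s + val == 16) && ((s != 3 ==> val <= 3*s - 8) ==> (s < 5 || (s != -8 && s > 3))))).
Check whether val == 19 && s == -3 implies it.
Every state satisfying the precondition satisfies the weakest precondition: the implication holds.
Answer: valid


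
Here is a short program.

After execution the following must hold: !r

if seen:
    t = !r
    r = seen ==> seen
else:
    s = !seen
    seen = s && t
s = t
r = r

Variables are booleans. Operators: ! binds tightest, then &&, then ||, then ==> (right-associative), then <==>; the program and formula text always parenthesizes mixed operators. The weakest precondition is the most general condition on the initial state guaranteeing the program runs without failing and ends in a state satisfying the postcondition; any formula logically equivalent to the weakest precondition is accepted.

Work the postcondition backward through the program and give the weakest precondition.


Working backward. After the program, !r must hold.
Before r := r: !r
Before s := t: !r
Then branch requires false; else branch requires !r.
Before the if: (!seen) && ((!seen) ==> (!r))
Answer: WP = (!seen) && ((!seen) ==> (!r))


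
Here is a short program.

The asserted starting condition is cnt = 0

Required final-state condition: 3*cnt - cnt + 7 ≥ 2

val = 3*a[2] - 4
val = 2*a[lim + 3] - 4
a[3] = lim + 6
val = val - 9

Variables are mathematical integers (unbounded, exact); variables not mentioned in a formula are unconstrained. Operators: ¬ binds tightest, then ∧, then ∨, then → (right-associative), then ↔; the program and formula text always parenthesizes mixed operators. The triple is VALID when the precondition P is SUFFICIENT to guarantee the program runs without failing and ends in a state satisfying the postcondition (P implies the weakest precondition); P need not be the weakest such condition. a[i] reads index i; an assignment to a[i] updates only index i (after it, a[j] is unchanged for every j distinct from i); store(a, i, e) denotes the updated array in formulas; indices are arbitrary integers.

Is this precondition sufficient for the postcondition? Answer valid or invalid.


Working backward. After the program, the postcondition 3*cnt - cnt + 7 ≥ 2 must hold; in canonical form it is 2*cnt ≥ -5.
Before val := val - 9: 2*cnt ≥ -5
Before a[3] := lim + 6: 2*cnt ≥ -5
Before val := 2*a[lim + 3] - 4: 2*cnt ≥ -5
Before val := 3*a[2] - 4: 2*cnt ≥ -5
The weakest precondition is 2*cnt ≥ -5.
Check whether cnt = 0 implies it.
Every state satisfying the precondition satisfies the weakest precondition: the implication holds.
Answer: valid


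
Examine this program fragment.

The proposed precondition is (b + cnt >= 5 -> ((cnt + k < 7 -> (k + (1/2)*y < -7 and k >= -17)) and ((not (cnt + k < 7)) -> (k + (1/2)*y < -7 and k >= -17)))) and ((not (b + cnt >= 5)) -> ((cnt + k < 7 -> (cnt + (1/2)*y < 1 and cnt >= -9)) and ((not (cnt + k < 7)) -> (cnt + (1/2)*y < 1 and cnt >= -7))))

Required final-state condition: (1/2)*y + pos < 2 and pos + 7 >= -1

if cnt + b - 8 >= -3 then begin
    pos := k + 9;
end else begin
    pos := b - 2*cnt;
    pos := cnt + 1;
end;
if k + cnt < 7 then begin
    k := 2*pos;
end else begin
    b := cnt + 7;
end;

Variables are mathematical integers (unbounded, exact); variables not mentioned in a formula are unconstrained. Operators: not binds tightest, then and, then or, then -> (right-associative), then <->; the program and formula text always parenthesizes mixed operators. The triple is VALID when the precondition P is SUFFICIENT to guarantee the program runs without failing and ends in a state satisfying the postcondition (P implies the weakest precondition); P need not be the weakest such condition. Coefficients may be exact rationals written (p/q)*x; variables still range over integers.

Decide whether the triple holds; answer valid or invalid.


Working backward. After the program, the postcondition (1/2)*y + pos < 2 and pos + 7 >= -1 must hold; in canonical form it is pos + (1/2)*y < 2 and pos >= -8.
Then branch requires pos + (1/2)*y < 2 and pos >= -8; else branch requires pos + (1/2)*y < 2 and pos >= -8.
Before the if: (cnt + k < 7 -> (pos + (1/2)*y < 2 and pos >= -8)) and ((not (cnt + k < 7)) -> (pos + (1/2)*y < 2 and pos >= -8))
Then branch requires (cnt + k < 7 -> (k + (1/2)*y < -7 and k >= -17)) and ((not (cnt + k < 7)) -> (k + (1/2)*y < -7 and k >= -17)); else branch requires (cnt + k < 7 -> (cnt + (1/2)*y < 1 and cnt >= -9)) and ((not (cnt + k < 7)) -> (cnt + (1/2)*y < 1 and cnt >= -9)).
Before the if: (b + cnt >= 5 -> ((cnt + k < 7 -> (k + (1/2)*y < -7 and k >= -17)) and ((not (cnt + k < 7)) -> (k + (1/2)*y < -7 and k >= -17)))) and ((not (b + cnt >= 5)) -> ((cnt + k < 7 -> (cnt + (1/2)*y < 1 and cnt >= -9)) and ((not (cnt + k < 7)) -> (cnt + (1/2)*y < 1 and cnt >= -9))))
The weakest precondition is (b + cnt >= 5 -> ((cnt + k < 7 -> (k + (1/2)*y < -7 and k >= -17)) and ((not (cnt + k < 7)) -> (k + (1/2)*y < -7 and k >= -17)))) and ((not (b + cnt >= 5)) -> ((cnt + k < 7 -> (cnt + (1/2)*y < 1 and cnt >= -9)) and ((not (cnt + k < 7)) -> (cnt + (1/2)*y < 1 and cnt >= -9)))).
Check whether (b + cnt >= 5 -> ((cnt + k < 7 -> (k + (1/2)*y < -7 and k >= -17)) and ((not (cnt + k < 7)) -> (k + (1/2)*y < -7 and k >= -17)))) and ((not (b + cnt >= 5)) -> ((cnt + k < 7 -> (cnt + (1/2)*y < 1 and cnt >= -9)) and ((not (cnt + k < 7)) -> (cnt + (1/2)*y < 1 and cnt >= -7)))) implies it.
Every state satisfying the precondition satisfies the weakest precondition: the implication holds.
Answer: valid


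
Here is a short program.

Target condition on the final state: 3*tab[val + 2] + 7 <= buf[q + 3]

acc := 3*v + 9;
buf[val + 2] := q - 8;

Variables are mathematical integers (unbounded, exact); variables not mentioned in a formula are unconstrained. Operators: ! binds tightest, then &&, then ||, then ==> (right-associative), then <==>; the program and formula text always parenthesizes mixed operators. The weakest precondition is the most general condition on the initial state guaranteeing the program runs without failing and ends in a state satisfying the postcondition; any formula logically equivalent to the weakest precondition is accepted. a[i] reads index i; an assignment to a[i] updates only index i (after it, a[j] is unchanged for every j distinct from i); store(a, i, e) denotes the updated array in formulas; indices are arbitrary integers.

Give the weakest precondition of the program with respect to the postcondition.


Working backward. After the program, the postcondition 3*tab[val + 2] + 7 <= buf[q + 3] must hold; in canonical form it is 3*tab[val + 2] <= buf[q + 3] - 7.
Before buf[val + 2] := q - 8: 3*tab[val + 2] <= store(buf, val + 2, q - 8)[q + 3] - 7
Before acc := 3*v + 9: 3*tab[val + 2] <= store(buf, val + 2, q - 8)[q + 3] - 7
Answer: WP = 3*tab[val + 2] <= store(buf, val + 2, q - 8)[q + 3] - 7


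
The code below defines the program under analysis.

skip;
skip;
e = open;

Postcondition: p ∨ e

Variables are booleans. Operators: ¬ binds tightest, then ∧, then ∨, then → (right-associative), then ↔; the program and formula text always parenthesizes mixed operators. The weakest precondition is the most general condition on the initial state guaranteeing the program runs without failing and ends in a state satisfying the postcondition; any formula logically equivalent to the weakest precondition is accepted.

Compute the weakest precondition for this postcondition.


Working backward. After the program, p ∨ e must hold.
Before e := open: p ∨ open
Before skip: p ∨ open
Before skip: p ∨ open
Answer: WP = p ∨ open


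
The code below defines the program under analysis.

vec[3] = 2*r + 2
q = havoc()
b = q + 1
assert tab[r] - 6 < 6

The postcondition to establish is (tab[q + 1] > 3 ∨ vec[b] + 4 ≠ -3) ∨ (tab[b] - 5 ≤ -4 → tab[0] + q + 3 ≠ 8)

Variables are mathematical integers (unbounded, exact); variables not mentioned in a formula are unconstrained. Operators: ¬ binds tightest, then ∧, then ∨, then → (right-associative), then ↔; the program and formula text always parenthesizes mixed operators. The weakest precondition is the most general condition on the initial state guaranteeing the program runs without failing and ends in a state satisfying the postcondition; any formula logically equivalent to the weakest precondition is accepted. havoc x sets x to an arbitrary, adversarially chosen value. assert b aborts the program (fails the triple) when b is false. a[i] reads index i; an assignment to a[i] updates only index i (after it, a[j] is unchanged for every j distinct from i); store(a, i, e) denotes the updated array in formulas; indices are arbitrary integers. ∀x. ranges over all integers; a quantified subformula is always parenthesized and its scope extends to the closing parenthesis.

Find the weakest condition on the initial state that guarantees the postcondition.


Working backward. After the program, the postcondition (tab[q + 1] > 3 ∨ vec[b] + 4 ≠ -3) ∨ (tab[b] - 5 ≤ -4 → tab[0] + q + 3 ≠ 8) must hold; in canonical form it is tab[q + 1] > 3 ∨ vec[b] ≠ -7 ∨ (tab[b] ≤ 1 → tab[0] + q ≠ 5).
Before assert tab[r] - 6 < 6: tab[r] < 12 ∧ (tab[q + 1] > 3 ∨ vec[b] ≠ -7 ∨ (tab[b] ≤ 1 → tab[0] + q ≠ 5))
Before b := q + 1: tab[r] < 12 ∧ (tab[q + 1] > 3 ∨ vec[q + 1] ≠ -7 ∨ (tab[q + 1] ≤ 1 → tab[0] + q ≠ 5))
Before havoc q: ∀q_1. (tab[r] < 12 ∧ (tab[q_1 + 1] > 3 ∨ vec[q_1 + 1] ≠ -7 ∨ (tab[q_1 + 1] ≤ 1 → tab[0] + q_1 ≠ 5)))
Before vec[3] := 2*r + 2: ∀q_1. (tab[r] < 12 ∧ (tab[q_1 + 1] > 3 ∨ store(vec, 3, 2*r + 2)[q_1 + 1] ≠ -7 ∨ (tab[q_1 + 1] ≤ 1 → tab[0] + q_1 ≠ 5)))
Answer: WP = ∀q_1. (tab[r] < 12 ∧ (tab[q_1 + 1] > 3 ∨ store(vec, 3, 2*r + 2)[q_1 + 1] ≠ -7 ∨ (tab[q_1 + 1] ≤ 1 → tab[0] + q_1 ≠ 5)))


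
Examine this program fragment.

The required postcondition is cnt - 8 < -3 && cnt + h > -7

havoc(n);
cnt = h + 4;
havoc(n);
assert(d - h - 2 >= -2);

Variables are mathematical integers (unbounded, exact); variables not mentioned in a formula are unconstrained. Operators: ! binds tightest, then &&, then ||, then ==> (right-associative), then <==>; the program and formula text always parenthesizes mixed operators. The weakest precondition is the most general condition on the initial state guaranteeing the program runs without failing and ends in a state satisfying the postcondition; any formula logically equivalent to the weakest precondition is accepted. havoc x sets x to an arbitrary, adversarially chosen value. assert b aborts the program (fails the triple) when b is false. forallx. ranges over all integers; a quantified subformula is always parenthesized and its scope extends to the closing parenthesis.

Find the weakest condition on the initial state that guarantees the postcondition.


Working backward. After the program, the postcondition cnt - 8 < -3 && cnt + h > -7 must hold; in canonical form it is cnt < 5 && cnt + h > -7.
Before assert d - h - 2 >= -2: d >= h && cnt < 5 && cnt + h > -7
Before havoc n: d >= h && cnt < 5 && cnt + h > -7
Before cnt := h + 4: d >= h && h < 1 && 2*h > -11
Before havoc n: d >= h && h < 1 && 2*h > -11
Answer: WP = d >= h && h < 1 && 2*h > -11


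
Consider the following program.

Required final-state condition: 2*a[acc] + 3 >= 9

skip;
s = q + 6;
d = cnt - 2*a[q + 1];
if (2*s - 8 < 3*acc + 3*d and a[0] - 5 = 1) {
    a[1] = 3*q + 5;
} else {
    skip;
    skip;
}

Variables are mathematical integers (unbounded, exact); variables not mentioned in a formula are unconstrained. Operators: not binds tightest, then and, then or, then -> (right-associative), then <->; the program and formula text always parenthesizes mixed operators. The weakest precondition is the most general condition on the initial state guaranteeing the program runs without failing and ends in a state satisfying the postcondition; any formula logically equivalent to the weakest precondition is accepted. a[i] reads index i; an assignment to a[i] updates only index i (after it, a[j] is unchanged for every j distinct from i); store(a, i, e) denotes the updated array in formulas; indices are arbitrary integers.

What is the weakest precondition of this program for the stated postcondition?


Working backward. After the program, the postcondition 2*a[acc] + 3 >= 9 must hold; in canonical form it is 2*a[acc] >= 6.
Then branch requires 2*store(a, 1, 3*q + 5)[acc] >= 6; else branch requires 2*a[acc] >= 6.
Before the if: ((2*s < 3*acc + 3*d + 8 and a[0] = 6) -> 2*store(a, 1, 3*q + 5)[acc] >= 6) and ((not (2*s < 3*acc + 3*d + 8 and a[0] = 6)) -> 2*a[acc] >= 6)
Before d := cnt - 2*a[q + 1]: ((6*a[q + 1] + 2*s < 3*acc + 3*cnt + 8 and a[0] = 6) -> 2*store(a, 1, 3*q + 5)[acc] >= 6) and ((not (6*a[q + 1] + 2*s < 3*acc + 3*cnt + 8 and a[0] = 6)) -> 2*a[acc] >= 6)
Before s := q + 6: ((6*a[q + 1] + 2*q < 3*acc + 3*cnt - 4 and a[0] = 6) -> 2*store(a, 1, 3*q + 5)[acc] >= 6) and ((not (6*a[q + 1] + 2*q < 3*acc + 3*cnt - 4 and a[0] = 6)) -> 2*a[acc] >= 6)
Before skip: ((6*a[q + 1] + 2*q < 3*acc + 3*cnt - 4 and a[0] = 6) -> 2*store(a, 1, 3*q + 5)[acc] >= 6) and ((not (6*a[q + 1] + 2*q < 3*acc + 3*cnt - 4 and a[0] = 6)) -> 2*a[acc] >= 6)
Answer: WP = ((6*a[q + 1] + 2*q < 3*acc + 3*cnt - 4 and a[0] = 6) -> 2*store(a, 1, 3*q + 5)[acc] >= 6) and ((not (6*a[q + 1] + 2*q < 3*acc + 3*cnt - 4 and a[0] = 6)) -> 2*a[acc] >= 6)


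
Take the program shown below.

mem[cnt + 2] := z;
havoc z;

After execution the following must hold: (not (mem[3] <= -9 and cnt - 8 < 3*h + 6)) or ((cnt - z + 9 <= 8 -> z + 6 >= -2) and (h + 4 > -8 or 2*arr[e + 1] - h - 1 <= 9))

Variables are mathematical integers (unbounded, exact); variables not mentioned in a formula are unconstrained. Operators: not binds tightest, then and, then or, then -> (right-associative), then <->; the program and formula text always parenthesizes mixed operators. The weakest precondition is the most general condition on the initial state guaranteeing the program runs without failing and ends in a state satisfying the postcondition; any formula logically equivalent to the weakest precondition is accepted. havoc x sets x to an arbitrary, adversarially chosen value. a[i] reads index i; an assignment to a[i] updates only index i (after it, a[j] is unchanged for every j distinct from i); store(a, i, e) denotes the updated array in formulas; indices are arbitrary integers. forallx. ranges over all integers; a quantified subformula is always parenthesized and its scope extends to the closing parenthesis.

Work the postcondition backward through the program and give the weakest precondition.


Working backward. After the program, the postcondition (not (mem[3] <= -9 and cnt - 8 < 3*h + 6)) or ((cnt - z + 9 <= 8 -> z + 6 >= -2) and (h + 4 > -8 or 2*arr[e + 1] - h - 1 <= 9)) must hold; in canonical form it is (not (mem[3] <= -9 and cnt < 3*h + 14)) or ((cnt <= z - 1 -> z >= -8) and (h > -12 or 2*arr[e + 1] <= h + 10)).
Before havoc z: forall z_1. ((not (mem[3] <= -9 and cnt < 3*h + 14)) or ((cnt <= z_1 - 1 -> z_1 >= -8) and (h > -12 or 2*arr[e + 1] <= h + 10)))
Before mem[cnt + 2] := z: forall z_1. ((not (store(mem, cnt + 2, z)[3] <= -9 and cnt < 3*h + 14)) or ((cnt <= z_1 - 1 -> z_1 >= -8) and (h > -12 or 2*arr[e + 1] <= h + 10)))
Answer: WP = forall z_1. ((not (store(mem, cnt + 2, z)[3] <= -9 and cnt < 3*h + 14)) or ((cnt <= z_1 - 1 -> z_1 >= -8) and (h > -12 or 2*arr[e + 1] <= h + 10)))


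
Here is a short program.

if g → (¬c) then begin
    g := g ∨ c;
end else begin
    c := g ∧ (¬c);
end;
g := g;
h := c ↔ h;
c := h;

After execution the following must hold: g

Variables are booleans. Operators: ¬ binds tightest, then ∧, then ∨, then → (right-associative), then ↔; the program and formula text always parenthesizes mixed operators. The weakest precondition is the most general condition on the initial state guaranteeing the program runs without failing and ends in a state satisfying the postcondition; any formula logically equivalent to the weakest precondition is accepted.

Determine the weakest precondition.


Working backward. After the program, g must hold.
Before c := h: g
Before h := c ↔ h: g
Before g := g: g
Then branch requires g ∨ c; else branch requires g.
Before the if: ((g → (¬c)) → (g ∨ c)) ∧ ((¬(g → (¬c))) → g)
Answer: WP = ((g → (¬c)) → (g ∨ c)) ∧ ((¬(g → (¬c))) → g)


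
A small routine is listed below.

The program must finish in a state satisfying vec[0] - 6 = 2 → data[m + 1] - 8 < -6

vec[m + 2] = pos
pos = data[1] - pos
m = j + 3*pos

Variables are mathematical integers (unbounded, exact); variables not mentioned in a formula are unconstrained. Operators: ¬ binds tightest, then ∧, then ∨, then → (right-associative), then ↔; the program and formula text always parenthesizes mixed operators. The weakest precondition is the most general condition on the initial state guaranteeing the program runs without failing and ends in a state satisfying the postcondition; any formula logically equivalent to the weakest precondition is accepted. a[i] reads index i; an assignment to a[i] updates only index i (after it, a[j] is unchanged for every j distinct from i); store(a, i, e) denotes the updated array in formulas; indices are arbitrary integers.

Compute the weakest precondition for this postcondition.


Working backward. After the program, the postcondition vec[0] - 6 = 2 → data[m + 1] - 8 < -6 must hold; in canonical form it is vec[0] = 8 → data[m + 1] < 2.
Before m := j + 3*pos: vec[0] = 8 → data[j + 3*pos + 1] < 2
Before pos := data[1] - pos: vec[0] = 8 → data[3*data[1] + j - 3*pos + 1] < 2
Before vec[m + 2] := pos: store(vec, m + 2, pos)[0] = 8 → data[3*data[1] + j - 3*pos + 1] < 2
Answer: WP = store(vec, m + 2, pos)[0] = 8 → data[3*data[1] + j - 3*pos + 1] < 2


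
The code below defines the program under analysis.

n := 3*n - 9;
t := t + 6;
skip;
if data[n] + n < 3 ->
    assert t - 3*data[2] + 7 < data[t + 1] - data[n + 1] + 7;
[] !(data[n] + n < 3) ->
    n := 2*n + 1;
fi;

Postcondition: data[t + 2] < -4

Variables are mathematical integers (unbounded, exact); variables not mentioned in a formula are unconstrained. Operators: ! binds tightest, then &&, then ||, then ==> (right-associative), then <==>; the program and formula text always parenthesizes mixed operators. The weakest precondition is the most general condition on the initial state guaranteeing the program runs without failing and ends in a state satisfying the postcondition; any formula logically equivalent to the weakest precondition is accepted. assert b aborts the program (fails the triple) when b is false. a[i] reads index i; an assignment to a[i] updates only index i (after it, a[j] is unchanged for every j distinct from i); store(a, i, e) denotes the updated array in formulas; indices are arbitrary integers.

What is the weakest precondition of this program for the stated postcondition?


Working backward. After the program, data[t + 2] < -4 must hold.
Then branch requires data[n + 1] + t < data[t + 1] + 3*data[2] && data[t + 2] < -4; else branch requires data[t + 2] < -4.
Before the if: (data[n] + n < 3 ==> (data[n + 1] + t < data[t + 1] + 3*data[2] && data[t + 2] < -4)) && ((!(data[n] + n < 3)) ==> data[t + 2] < -4)
Before skip: (data[n] + n < 3 ==> (data[n + 1] + t < data[t + 1] + 3*data[2] && data[t + 2] < -4)) && ((!(data[n] + n < 3)) ==> data[t + 2] < -4)
Before t := t + 6: (data[n] + n < 3 ==> (data[n + 1] + t < data[t + 7] + 3*data[2] - 6 && data[t + 8] < -4)) && ((!(data[n] + n < 3)) ==> data[t + 8] < -4)
Before n := 3*n - 9: (data[3*n - 9] + 3*n < 12 ==> (data[3*n - 8] + t < data[t + 7] + 3*data[2] - 6 && data[t + 8] < -4)) && ((!(data[3*n - 9] + 3*n < 12)) ==> data[t + 8] < -4)
Answer: WP = (data[3*n - 9] + 3*n < 12 ==> (data[3*n - 8] + t < data[t + 7] + 3*data[2] - 6 && data[t + 8] < -4)) && ((!(data[3*n - 9] + 3*n < 12)) ==> data[t + 8] < -4)


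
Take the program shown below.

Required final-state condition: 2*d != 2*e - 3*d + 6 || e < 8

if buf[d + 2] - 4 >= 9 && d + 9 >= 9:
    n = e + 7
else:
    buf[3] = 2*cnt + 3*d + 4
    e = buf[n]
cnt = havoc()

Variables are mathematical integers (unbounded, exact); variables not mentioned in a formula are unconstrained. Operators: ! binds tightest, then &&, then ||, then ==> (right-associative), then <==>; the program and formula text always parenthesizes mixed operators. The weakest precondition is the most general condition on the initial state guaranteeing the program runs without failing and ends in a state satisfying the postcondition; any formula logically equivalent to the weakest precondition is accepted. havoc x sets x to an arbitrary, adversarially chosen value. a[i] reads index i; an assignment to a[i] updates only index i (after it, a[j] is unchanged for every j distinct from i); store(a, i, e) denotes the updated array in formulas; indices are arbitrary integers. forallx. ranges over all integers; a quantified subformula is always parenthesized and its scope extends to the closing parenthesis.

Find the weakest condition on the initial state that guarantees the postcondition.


Working backward. After the program, the postcondition 2*d != 2*e - 3*d + 6 || e < 8 must hold; in canonical form it is 5*d != 2*e + 6 || e < 8.
Before havoc cnt: 5*d != 2*e + 6 || e < 8
Then branch requires 5*d != 2*e + 6 || e < 8; else branch requires 5*d != 2*store(buf, 3, 2*cnt + 3*d + 4)[n] + 6 || store(buf, 3, 2*cnt + 3*d + 4)[n] < 8.
Before the if: ((buf[d + 2] >= 13 && d >= 0) ==> (5*d != 2*e + 6 || e < 8)) && ((!(buf[d + 2] >= 13 && d >= 0)) ==> (5*d != 2*store(buf, 3, 2*cnt + 3*d + 4)[n] + 6 || store(buf, 3, 2*cnt + 3*d + 4)[n] < 8))
Answer: WP = ((buf[d + 2] >= 13 && d >= 0) ==> (5*d != 2*e + 6 || e < 8)) && ((!(buf[d + 2] >= 13 && d >= 0)) ==> (5*d != 2*store(buf, 3, 2*cnt + 3*d + 4)[n] + 6 || store(buf, 3, 2*cnt + 3*d + 4)[n] < 8))


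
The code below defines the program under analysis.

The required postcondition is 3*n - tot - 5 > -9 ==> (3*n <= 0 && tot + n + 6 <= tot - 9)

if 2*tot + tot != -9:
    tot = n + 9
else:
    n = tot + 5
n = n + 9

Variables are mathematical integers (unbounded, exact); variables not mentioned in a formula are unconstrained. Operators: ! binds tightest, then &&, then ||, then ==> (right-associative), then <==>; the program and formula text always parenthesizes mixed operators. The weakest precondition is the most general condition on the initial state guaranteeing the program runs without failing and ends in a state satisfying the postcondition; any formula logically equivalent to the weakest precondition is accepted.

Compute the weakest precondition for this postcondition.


Working backward. After the program, the postcondition 3*n - tot - 5 > -9 ==> (3*n <= 0 && tot + n + 6 <= tot - 9) must hold; in canonical form it is 3*n > tot - 4 ==> (3*n <= 0 && n <= -15).
Before n := n + 9: 3*n > tot - 31 ==> (3*n <= -27 && n <= -24)
Then branch requires 2*n > -22 ==> (3*n <= -27 && n <= -24); else branch requires 2*tot > -46 ==> (3*tot <= -42 && tot <= -29).
Before the if: (3*tot != -9 ==> (2*n > -22 ==> (3*n <= -27 && n <= -24))) && ((!(3*tot != -9)) ==> (2*tot > -46 ==> (3*tot <= -42 && tot <= -29)))
Answer: WP = (3*tot != -9 ==> (2*n > -22 ==> (3*n <= -27 && n <= -24))) && ((!(3*tot != -9)) ==> (2*tot > -46 ==> (3*tot <= -42 && tot <= -29)))


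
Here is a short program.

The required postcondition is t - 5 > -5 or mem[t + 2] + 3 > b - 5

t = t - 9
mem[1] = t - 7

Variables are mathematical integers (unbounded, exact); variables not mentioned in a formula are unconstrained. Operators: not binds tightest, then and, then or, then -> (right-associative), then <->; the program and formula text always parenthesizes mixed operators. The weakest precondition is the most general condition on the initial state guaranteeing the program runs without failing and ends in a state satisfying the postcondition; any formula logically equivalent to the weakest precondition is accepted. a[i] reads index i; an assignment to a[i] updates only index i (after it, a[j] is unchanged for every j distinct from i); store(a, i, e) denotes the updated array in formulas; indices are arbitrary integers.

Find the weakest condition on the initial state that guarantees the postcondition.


Working backward. After the program, the postcondition t - 5 > -5 or mem[t + 2] + 3 > b - 5 must hold; in canonical form it is t > 0 or mem[t + 2] > b - 8.
Before mem[1] := t - 7: t > 0 or store(mem, 1, t - 7)[t + 2] > b - 8
Before t := t - 9: t > 9 or store(mem, 1, t - 16)[t - 7] > b - 8
Answer: WP = t > 9 or store(mem, 1, t - 16)[t - 7] > b - 8


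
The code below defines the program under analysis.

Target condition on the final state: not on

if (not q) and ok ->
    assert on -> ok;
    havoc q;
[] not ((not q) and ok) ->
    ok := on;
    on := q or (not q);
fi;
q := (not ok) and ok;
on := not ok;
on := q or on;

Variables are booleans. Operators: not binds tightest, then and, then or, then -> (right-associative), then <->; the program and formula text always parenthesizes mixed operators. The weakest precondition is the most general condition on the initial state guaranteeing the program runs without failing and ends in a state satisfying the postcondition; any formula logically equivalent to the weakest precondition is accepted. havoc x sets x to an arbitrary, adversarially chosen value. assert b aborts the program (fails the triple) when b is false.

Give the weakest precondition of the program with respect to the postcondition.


Working backward. After the program, not on must hold.
Before on := q or on: not (q or on)
Before on := not ok: not (q or (not ok))
Before q := (not ok) and ok: ok
Then branch requires (on -> ok) and ok; else branch requires on.
Before the if: (((not q) and ok) -> ((on -> ok) and ok)) and ((not ((not q) and ok)) -> on)
Answer: WP = (((not q) and ok) -> ((on -> ok) and ok)) and ((not ((not q) and ok)) -> on)


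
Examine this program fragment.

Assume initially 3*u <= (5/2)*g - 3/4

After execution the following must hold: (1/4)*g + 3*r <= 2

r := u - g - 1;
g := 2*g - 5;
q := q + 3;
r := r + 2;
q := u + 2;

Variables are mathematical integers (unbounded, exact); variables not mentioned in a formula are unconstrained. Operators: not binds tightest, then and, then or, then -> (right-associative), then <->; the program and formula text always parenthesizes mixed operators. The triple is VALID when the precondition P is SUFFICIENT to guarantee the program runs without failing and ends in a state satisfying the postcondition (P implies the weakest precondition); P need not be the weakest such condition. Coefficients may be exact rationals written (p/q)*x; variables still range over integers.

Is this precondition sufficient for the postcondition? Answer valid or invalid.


Working backward. After the program, (1/4)*g + 3*r <= 2 must hold.
Before q := u + 2: (1/4)*g + 3*r <= 2
Before r := r + 2: (1/4)*g + 3*r <= -4
Before q := q + 3: (1/4)*g + 3*r <= -4
Before g := 2*g - 5: (1/2)*g + 3*r <= -11/4
Before r := u - g - 1: 3*u <= (5/2)*g + 1/4
The weakest precondition is 3*u <= (5/2)*g + 1/4.
Check whether 3*u <= (5/2)*g - 3/4 implies it.
Every state satisfying the precondition satisfies the weakest precondition: the implication holds.
Answer: valid


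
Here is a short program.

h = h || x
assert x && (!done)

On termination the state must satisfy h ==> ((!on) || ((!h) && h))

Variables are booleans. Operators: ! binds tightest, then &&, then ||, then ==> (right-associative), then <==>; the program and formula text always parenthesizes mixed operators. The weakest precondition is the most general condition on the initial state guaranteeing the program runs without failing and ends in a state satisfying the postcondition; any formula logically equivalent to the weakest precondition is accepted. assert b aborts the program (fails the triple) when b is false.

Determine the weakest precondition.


Working backward. After the program, the postcondition h ==> ((!on) || ((!h) && h)) must hold; in canonical form it is h ==> (!on).
Before assert x && (!done): x && (!done) && (h ==> (!on))
Before h := h || x: x && (!done) && ((h || x) ==> (!on))
Answer: WP = x && (!done) && ((h || x) ==> (!on))


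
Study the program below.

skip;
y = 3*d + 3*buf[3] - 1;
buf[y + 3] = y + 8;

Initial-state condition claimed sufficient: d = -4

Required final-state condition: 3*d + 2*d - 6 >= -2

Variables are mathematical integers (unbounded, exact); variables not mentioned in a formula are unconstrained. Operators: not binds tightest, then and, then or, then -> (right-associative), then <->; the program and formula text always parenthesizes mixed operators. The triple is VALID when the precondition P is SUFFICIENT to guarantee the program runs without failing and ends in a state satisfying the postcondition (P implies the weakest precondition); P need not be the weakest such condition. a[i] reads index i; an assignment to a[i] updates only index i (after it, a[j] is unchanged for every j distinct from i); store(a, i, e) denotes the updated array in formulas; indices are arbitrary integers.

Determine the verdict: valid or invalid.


Working backward. After the program, the postcondition 3*d + 2*d - 6 >= -2 must hold; in canonical form it is 5*d >= 4.
Before buf[y + 3] := y + 8: 5*d >= 4
Before y := 3*d + 3*buf[3] - 1: 5*d >= 4
Before skip: 5*d >= 4
The weakest precondition is 5*d >= 4.
Check whether d = -4 implies it.
Countermodel: at the initial state d = -4, the precondition holds but the weakest precondition fails.
Answer: invalid


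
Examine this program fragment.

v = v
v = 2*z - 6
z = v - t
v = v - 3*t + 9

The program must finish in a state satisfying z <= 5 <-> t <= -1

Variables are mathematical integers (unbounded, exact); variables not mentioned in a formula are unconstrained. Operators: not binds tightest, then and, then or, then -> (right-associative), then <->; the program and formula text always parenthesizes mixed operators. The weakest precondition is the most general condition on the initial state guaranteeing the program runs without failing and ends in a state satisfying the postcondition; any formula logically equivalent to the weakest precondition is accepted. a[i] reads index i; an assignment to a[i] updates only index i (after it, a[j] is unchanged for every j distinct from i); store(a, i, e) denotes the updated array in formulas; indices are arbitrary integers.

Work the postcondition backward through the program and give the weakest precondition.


Working backward. After the program, z <= 5 <-> t <= -1 must hold.
Before v := v - 3*t + 9: z <= 5 <-> t <= -1
Before z := v - t: v <= t + 5 <-> t <= -1
Before v := 2*z - 6: 2*z <= t + 11 <-> t <= -1
Before v := v: 2*z <= t + 11 <-> t <= -1
Answer: WP = 2*z <= t + 11 <-> t <= -1


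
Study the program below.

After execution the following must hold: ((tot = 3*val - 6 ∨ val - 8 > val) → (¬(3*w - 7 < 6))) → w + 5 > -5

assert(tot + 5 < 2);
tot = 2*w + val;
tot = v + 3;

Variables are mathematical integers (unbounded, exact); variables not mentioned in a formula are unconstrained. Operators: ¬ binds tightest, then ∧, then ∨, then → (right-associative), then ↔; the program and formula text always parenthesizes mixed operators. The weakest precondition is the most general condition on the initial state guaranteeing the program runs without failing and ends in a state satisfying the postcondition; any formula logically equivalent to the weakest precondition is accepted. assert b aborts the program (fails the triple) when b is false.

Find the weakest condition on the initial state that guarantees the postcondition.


Working backward. After the program, the postcondition ((tot = 3*val - 6 ∨ val - 8 > val) → (¬(3*w - 7 < 6))) → w + 5 > -5 must hold; in canonical form it is (tot = 3*val - 6 → (¬(3*w < 13))) → w > -10.
Before tot := v + 3: (v = 3*val - 9 → (¬(3*w < 13))) → w > -10
Before tot := 2*w + val: (v = 3*val - 9 → (¬(3*w < 13))) → w > -10
Before assert tot + 5 < 2: tot < -3 ∧ ((v = 3*val - 9 → (¬(3*w < 13))) → w > -10)
Answer: WP = tot < -3 ∧ ((v = 3*val - 9 → (¬(3*w < 13))) → w > -10)


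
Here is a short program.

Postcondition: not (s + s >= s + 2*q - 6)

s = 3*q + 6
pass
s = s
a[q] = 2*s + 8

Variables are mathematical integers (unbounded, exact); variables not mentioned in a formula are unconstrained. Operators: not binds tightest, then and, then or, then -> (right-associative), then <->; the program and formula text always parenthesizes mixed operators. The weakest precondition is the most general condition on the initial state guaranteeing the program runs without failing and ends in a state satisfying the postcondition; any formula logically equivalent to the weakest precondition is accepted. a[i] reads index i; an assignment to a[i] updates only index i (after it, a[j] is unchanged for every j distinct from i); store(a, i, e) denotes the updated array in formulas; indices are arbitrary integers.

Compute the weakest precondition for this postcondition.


Working backward. After the program, the postcondition not (s + s >= s + 2*q - 6) must hold; in canonical form it is not (s >= 2*q - 6).
Before a[q] := 2*s + 8: not (s >= 2*q - 6)
Before s := s: not (s >= 2*q - 6)
Before skip: not (s >= 2*q - 6)
Before s := 3*q + 6: not (q >= -12)
Answer: WP = not (q >= -12)


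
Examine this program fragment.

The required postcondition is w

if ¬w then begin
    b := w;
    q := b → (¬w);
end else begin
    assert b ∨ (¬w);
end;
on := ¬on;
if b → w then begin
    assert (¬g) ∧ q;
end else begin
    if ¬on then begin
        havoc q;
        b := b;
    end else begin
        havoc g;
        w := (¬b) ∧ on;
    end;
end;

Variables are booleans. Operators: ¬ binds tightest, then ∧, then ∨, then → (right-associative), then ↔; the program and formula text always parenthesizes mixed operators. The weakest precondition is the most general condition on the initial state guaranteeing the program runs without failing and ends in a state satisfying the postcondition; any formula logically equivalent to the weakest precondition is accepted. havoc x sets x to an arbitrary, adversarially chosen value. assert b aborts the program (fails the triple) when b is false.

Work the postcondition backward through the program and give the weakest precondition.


Working backward. After the program, w must hold.
Then branch requires (¬g) ∧ q ∧ w; else branch requires ((¬on) → w) ∧ (on → ((¬b) ∧ on)).
Before the if: ((b → w) → ((¬g) ∧ q ∧ w)) ∧ ((¬(b → w)) → (((¬on) → w) ∧ (on → ((¬b) ∧ on))))
Before on := ¬on: ((b → w) → ((¬g) ∧ q ∧ w)) ∧ ((¬(b → w)) → ((on → w) ∧ ((¬on) → ((¬b) ∧ (¬on)))))
Then branch requires (¬g) ∧ (w → (¬w)) ∧ w; else branch requires (b ∨ (¬w)) ∧ ((b → w) → ((¬g) ∧ q ∧ w)) ∧ ((¬(b → w)) → ((on → w) ∧ ((¬on) → ((¬b) ∧ (¬on))))).
Before the if: ((¬w) → ((¬g) ∧ (w → (¬w)) ∧ w)) ∧ (w → ((b ∨ (¬w)) ∧ ((b → w) → ((¬g) ∧ q ∧ w)) ∧ ((¬(b → w)) → ((on → w) ∧ ((¬on) → ((¬b) ∧ (¬on)))))))
Answer: WP = ((¬w) → ((¬g) ∧ (w → (¬w)) ∧ w)) ∧ (w → ((b ∨ (¬w)) ∧ ((b → w) → ((¬g) ∧ q ∧ w)) ∧ ((¬(b → w)) → ((on → w) ∧ ((¬on) → ((¬b) ∧ (¬on)))))))


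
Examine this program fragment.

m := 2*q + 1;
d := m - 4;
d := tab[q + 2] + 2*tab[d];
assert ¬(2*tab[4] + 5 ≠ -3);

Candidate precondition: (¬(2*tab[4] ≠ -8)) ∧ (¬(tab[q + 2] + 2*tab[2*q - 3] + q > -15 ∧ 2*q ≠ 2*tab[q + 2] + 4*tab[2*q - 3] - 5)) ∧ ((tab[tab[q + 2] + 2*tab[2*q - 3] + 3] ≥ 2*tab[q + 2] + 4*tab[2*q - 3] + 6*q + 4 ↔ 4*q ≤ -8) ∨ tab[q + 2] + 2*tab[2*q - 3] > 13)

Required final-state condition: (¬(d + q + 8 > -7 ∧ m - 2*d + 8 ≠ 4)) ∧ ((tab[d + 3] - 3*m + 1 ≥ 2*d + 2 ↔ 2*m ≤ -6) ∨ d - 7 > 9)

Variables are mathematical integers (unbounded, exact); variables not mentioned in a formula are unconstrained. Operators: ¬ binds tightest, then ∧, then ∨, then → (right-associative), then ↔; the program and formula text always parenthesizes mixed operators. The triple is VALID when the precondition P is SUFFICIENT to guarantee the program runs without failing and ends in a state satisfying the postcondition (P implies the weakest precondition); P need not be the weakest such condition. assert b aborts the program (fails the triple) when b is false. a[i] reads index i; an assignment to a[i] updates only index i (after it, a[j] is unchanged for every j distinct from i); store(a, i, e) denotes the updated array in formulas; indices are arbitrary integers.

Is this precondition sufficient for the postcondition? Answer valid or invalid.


Working backward. After the program, the postcondition (¬(d + q + 8 > -7 ∧ m - 2*d + 8 ≠ 4)) ∧ ((tab[d + 3] - 3*m + 1 ≥ 2*d + 2 ↔ 2*m ≤ -6) ∨ d - 7 > 9) must hold; in canonical form it is (¬(d + q > -15 ∧ m ≠ 2*d - 4)) ∧ ((tab[d + 3] ≥ 2*d + 3*m + 1 ↔ 2*m ≤ -6) ∨ d > 16).
Before assert ¬(2*tab[4] + 5 ≠ -3): (¬(2*tab[4] ≠ -8)) ∧ (¬(d + q > -15 ∧ m ≠ 2*d - 4)) ∧ ((tab[d + 3] ≥ 2*d + 3*m + 1 ↔ 2*m ≤ -6) ∨ d > 16)
Before d := tab[q + 2] + 2*tab[d]: (¬(2*tab[4] ≠ -8)) ∧ (¬(tab[q + 2] + 2*tab[d] + q > -15 ∧ m ≠ 2*tab[q + 2] + 4*tab[d] - 4)) ∧ ((tab[tab[q + 2] + 2*tab[d] + 3] ≥ 2*tab[q + 2] + 4*tab[d] + 3*m + 1 ↔ 2*m ≤ -6) ∨ tab[q + 2] + 2*tab[d] > 16)
Before d := m - 4: (¬(2*tab[4] ≠ -8)) ∧ (¬(tab[q + 2] + 2*tab[m - 4] + q > -15 ∧ m ≠ 2*tab[q + 2] + 4*tab[m - 4] - 4)) ∧ ((tab[tab[q + 2] + 2*tab[m - 4] + 3] ≥ 2*tab[q + 2] + 4*tab[m - 4] + 3*m + 1 ↔ 2*m ≤ -6) ∨ tab[q + 2] + 2*tab[m - 4] > 16)
Before m := 2*q + 1: (¬(2*tab[4] ≠ -8)) ∧ (¬(tab[q + 2] + 2*tab[2*q - 3] + q > -15 ∧ 2*q ≠ 2*tab[q + 2] + 4*tab[2*q - 3] - 5)) ∧ ((tab[tab[q + 2] + 2*tab[2*q - 3] + 3] ≥ 2*tab[q + 2] + 4*tab[2*q - 3] + 6*q + 4 ↔ 4*q ≤ -8) ∨ tab[q + 2] + 2*tab[2*q - 3] > 16)
The weakest precondition is (¬(2*tab[4] ≠ -8)) ∧ (¬(tab[q + 2] + 2*tab[2*q - 3] + q > -15 ∧ 2*q ≠ 2*tab[q + 2] + 4*tab[2*q - 3] - 5)) ∧ ((tab[tab[q + 2] + 2*tab[2*q - 3] + 3] ≥ 2*tab[q + 2] + 4*tab[2*q - 3] + 6*q + 4 ↔ 4*q ≤ -8) ∨ tab[q + 2] + 2*tab[2*q - 3] > 16).
Check whether (¬(2*tab[4] ≠ -8)) ∧ (¬(tab[q + 2] + 2*tab[2*q - 3] + q > -15 ∧ 2*q ≠ 2*tab[q + 2] + 4*tab[2*q - 3] - 5)) ∧ ((tab[tab[q + 2] + 2*tab[2*q - 3] + 3] ≥ 2*tab[q + 2] + 4*tab[2*q - 3] + 6*q + 4 ↔ 4*q ≤ -8) ∨ tab[q + 2] + 2*tab[2*q - 3] > 13) implies it.
Countermodel: at the initial state q = -29, tab = {[-61] = 0, [-27] = 14, [4] = -4, [17] = -143, elsewhere -143}, the precondition holds but the weakest precondition fails.
Answer: invalid
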